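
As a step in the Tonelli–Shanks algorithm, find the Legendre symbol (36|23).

1

Reduce the numerator: 36 ≡ 13 (mod 23), so (36|23) = (13|23).
13 ≡ 1 (mod 4), so quadratic reciprocity gives (13|23) = (23|13). Reduce: 23 ≡ 10 (mod 13). Now have (10|13).
Factor out 2: 10 = 2·5. Since 13 ≡ 5 (mod 8), (2|13) = -1. Now have -(5|13).
5 ≡ 1 (mod 4), so quadratic reciprocity gives (5|13) = (13|5). Reduce: 13 ≡ 3 (mod 5). Now have -(3|5).
5 ≡ 1 (mod 4), so quadratic reciprocity gives (3|5) = (5|3). Reduce: 5 ≡ 2 (mod 3). Now have -(2|3).
Factor out 2: 2 = 2. Since 3 ≡ 3 (mod 8), (2|3) = -1. Now have (1|3).
(1|3) = 1. Collecting the sign factors: 1.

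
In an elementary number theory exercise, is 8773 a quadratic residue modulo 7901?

yes

(8773/7901)
  = (872/7901)    [8773 ≡ 872 mod 7901]
  = -(109/7901)    [7901 ≡ 5 mod 8 ⇒ (2/7901)^3 = -1]
  = -(7901/109)    [QR: 109 ≡ 1 mod 4, sign kept]
  = -(53/109)    [7901 ≡ 53 mod 109]
  = -(109/53)    [QR: 53 ≡ 1 mod 4, sign kept]
  = -(3/53)    [109 ≡ 3 mod 53]
  = -(53/3)    [QR: 53 ≡ 1 mod 4, sign kept]
  = -(2/3)    [53 ≡ 2 mod 3]
  = (1/3)    [3 ≡ 3 mod 8 ⇒ (2/3) = -1]
  = 1    [(1/3) = 1]
(8773/7901) = 1, and 7901 is prime, so 8773 is a quadratic residue mod 7901.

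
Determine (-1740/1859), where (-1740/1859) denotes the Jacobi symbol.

(-1740/1859)
  = (119/1859)    [-1740 ≡ 119 mod 1859]
  = -(1859/119)    [QR: both ≡ 3 mod 4, sign flips]
  = -(74/119)    [1859 ≡ 74 mod 119]
  = -(37/119)    [119 ≡ 7 mod 8 ⇒ (2/119) = +1]
  = -(119/37)    [QR: 37 ≡ 1 mod 4, sign kept]
  = -(8/37)    [119 ≡ 8 mod 37]
  = (1/37)    [37 ≡ 5 mod 8 ⇒ (2/37)^3 = -1]
  = 1    [(1/37) = 1]

1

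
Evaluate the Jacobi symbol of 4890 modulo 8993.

Factor out 2: 4890 = 2·2445. Since 8993 ≡ 1 (mod 8), (2|8993) = +1. Now have (2445|8993).
2445 ≡ 1 (mod 4), so quadratic reciprocity gives (2445|8993) = (8993|2445). Reduce: 8993 ≡ 1658 (mod 2445). Now have (1658|2445).
Factor out 2: 1658 = 2·829. Since 2445 ≡ 5 (mod 8), (2|2445) = -1. Now have -(829|2445).
829 ≡ 1 (mod 4), so quadratic reciprocity gives (829|2445) = (2445|829). Reduce: 2445 ≡ 787 (mod 829). Now have -(787|829).
829 ≡ 1 (mod 4), so quadratic reciprocity gives (787|829) = (829|787). Reduce: 829 ≡ 42 (mod 787). Now have -(42|787).
Factor out 2: 42 = 2·21. Since 787 ≡ 3 (mod 8), (2|787) = -1. Now have (21|787).
21 ≡ 1 (mod 4), so quadratic reciprocity gives (21|787) = (787|21). Reduce: 787 ≡ 10 (mod 21). Now have (10|21).
Factor out 2: 10 = 2·5. Since 21 ≡ 5 (mod 8), (2|21) = -1. Now have -(5|21).
5 ≡ 1 (mod 4), so quadratic reciprocity gives (5|21) = (21|5). Reduce: 21 ≡ 1 (mod 5). Now have -(1|5).
(1|5) = 1. Collecting the sign factors: -1.

-1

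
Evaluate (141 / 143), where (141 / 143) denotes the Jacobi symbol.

(141 / 143)
  = (143 / 141)    [QR: 141 ≡ 1 mod 4, sign kept]
  = (2 / 141)    [143 ≡ 2 mod 141]
  = -(1 / 141)    [141 ≡ 5 mod 8 ⇒ (2 / 141) = -1]
  = -1    [(1 / 141) = 1]

-1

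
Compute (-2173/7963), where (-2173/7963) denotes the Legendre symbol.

-1

Reduce the numerator: -2173 ≡ 5790 (mod 7963), so (-2173/7963) = (5790/7963).
Factor out 2: 5790 = 2·2895. Since 7963 ≡ 3 (mod 8), (2/7963) = -1. Now have -(2895/7963).
Both 2895 ≡ 3 and 7963 ≡ 3 (mod 4), so reciprocity gives (2895/7963) = -(7963/2895). Reduce: 7963 ≡ 2173 (mod 2895). Now have (2173/2895).
2173 ≡ 1 (mod 4), so quadratic reciprocity gives (2173/2895) = (2895/2173). Reduce: 2895 ≡ 722 (mod 2173). Now have (722/2173).
Factor out 2: 722 = 2·361. Since 2173 ≡ 5 (mod 8), (2/2173) = -1. Now have -(361/2173).
361 ≡ 1 (mod 4), so quadratic reciprocity gives (361/2173) = (2173/361). Reduce: 2173 ≡ 7 (mod 361). Now have -(7/361).
361 ≡ 1 (mod 4), so quadratic reciprocity gives (7/361) = (361/7). Reduce: 361 ≡ 4 (mod 7). Now have -(4/7).
Factor out 2: 4 = 2^2. Since 7 ≡ 7 (mod 8), (2/7) = +1, and (2/7)^2 = +1. Now have -(1/7).
(1/7) = 1. Collecting the sign factors: -1.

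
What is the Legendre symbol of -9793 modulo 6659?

-1

(-9793/6659)
  = -(9793/6659)    [6659 ≡ 3 mod 4 ⇒ (-1/6659) = -1]
  = -(3134/6659)    [9793 ≡ 3134 mod 6659]
  = (1567/6659)    [6659 ≡ 3 mod 8 ⇒ (2/6659) = -1]
  = -(6659/1567)    [QR: both ≡ 3 mod 4, sign flips]
  = -(391/1567)    [6659 ≡ 391 mod 1567]
  = (1567/391)    [QR: both ≡ 3 mod 4, sign flips]
  = (3/391)    [1567 ≡ 3 mod 391]
  = -(391/3)    [QR: both ≡ 3 mod 4, sign flips]
  = -(1/3)    [391 ≡ 1 mod 3]
  = -1    [(1/3) = 1]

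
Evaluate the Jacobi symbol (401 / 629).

1

(401 / 629)
  = (629 / 401)    [QR: 401 ≡ 1 mod 4, sign kept]
  = (228 / 401)    [629 ≡ 228 mod 401]
  = (57 / 401)    [401 ≡ 1 mod 8 ⇒ (2 / 401)^2 = +1]
  = (401 / 57)    [QR: 57 ≡ 1 mod 4, sign kept]
  = (2 / 57)    [401 ≡ 2 mod 57]
  = (1 / 57)    [57 ≡ 1 mod 8 ⇒ (2 / 57) = +1]
  = 1    [(1 / 57) = 1]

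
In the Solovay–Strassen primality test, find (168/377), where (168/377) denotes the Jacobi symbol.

1

Factor out 2: 168 = 2^3·21. Since 377 ≡ 1 (mod 8), (2/377) = +1, and (2/377)^3 = +1. Now have (21/377).
21 ≡ 1 (mod 4), so quadratic reciprocity gives (21/377) = (377/21). Reduce: 377 ≡ 20 (mod 21). Now have (20/21).
Factor out 2: 20 = 2^2·5. Since 21 ≡ 5 (mod 8), (2/21) = -1, and (2/21)^2 = +1. Now have (5/21).
5 ≡ 1 (mod 4), so quadratic reciprocity gives (5/21) = (21/5). Reduce: 21 ≡ 1 (mod 5). Now have (1/5).
(1/5) = 1. Collecting the sign factors: 1.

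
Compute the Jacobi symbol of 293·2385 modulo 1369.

1

By multiplicativity, (293·2385/1369) = (293/1369)·(2385/1369).
First factor (293/1369):
(293/1369)
  = (1369/293)    [QR: 293 ≡ 1 mod 4, sign kept]
  = (197/293)    [1369 ≡ 197 mod 293]
  = (293/197)    [QR: 197 ≡ 1 mod 4, sign kept]
  = (96/197)    [293 ≡ 96 mod 197]
  = -(3/197)    [197 ≡ 5 mod 8 ⇒ (2/197)^5 = -1]
  = -(197/3)    [QR: 197 ≡ 1 mod 4, sign kept]
  = -(2/3)    [197 ≡ 2 mod 3]
  = (1/3)    [3 ≡ 3 mod 8 ⇒ (2/3) = -1]
  = 1    [(1/3) = 1]
Second factor (2385/1369):
(2385/1369)
  = (1016/1369)    [2385 ≡ 1016 mod 1369]
  = (127/1369)    [1369 ≡ 1 mod 8 ⇒ (2/1369)^3 = +1]
  = (1369/127)    [QR: 1369 ≡ 1 mod 4, sign kept]
  = (99/127)    [1369 ≡ 99 mod 127]
  = -(127/99)    [QR: both ≡ 3 mod 4, sign flips]
  = -(28/99)    [127 ≡ 28 mod 99]
  = -(7/99)    [99 ≡ 3 mod 8 ⇒ (2/99)^2 = +1]
  = (99/7)    [QR: both ≡ 3 mod 4, sign flips]
  = (1/7)    [99 ≡ 1 mod 7]
  = 1    [(1/7) = 1]
Product: (1)·(1) = 1.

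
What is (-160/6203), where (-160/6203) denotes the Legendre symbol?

(-160/6203)
  = -(160/6203)    [6203 ≡ 3 mod 4 ⇒ (-1/6203) = -1]
  = (5/6203)    [6203 ≡ 3 mod 8 ⇒ (2/6203)^5 = -1]
  = (6203/5)    [QR: 5 ≡ 1 mod 4, sign kept]
  = (3/5)    [6203 ≡ 3 mod 5]
  = (5/3)    [QR: 5 ≡ 1 mod 4, sign kept]
  = (2/3)    [5 ≡ 2 mod 3]
  = -(1/3)    [3 ≡ 3 mod 8 ⇒ (2/3) = -1]
  = -1    [(1/3) = 1]

-1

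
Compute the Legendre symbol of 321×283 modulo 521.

By multiplicativity, (321·283/521) = (321/521)·(283/521).
First factor (321/521):
(321/521)
  = (521/321)    [QR: 321 ≡ 1 mod 4, sign kept]
  = (200/321)    [521 ≡ 200 mod 321]
  = (25/321)    [321 ≡ 1 mod 8 ⇒ (2/321)^3 = +1]
  = (321/25)    [QR: 25 ≡ 1 mod 4, sign kept]
  = (21/25)    [321 ≡ 21 mod 25]
  = (25/21)    [QR: 21 ≡ 1 mod 4, sign kept]
  = (4/21)    [25 ≡ 4 mod 21]
  = (1/21)    [21 ≡ 5 mod 8 ⇒ (2/21)^2 = +1]
  = 1    [(1/21) = 1]
Second factor (283/521):
(283/521)
  = (521/283)    [QR: 521 ≡ 1 mod 4, sign kept]
  = (238/283)    [521 ≡ 238 mod 283]
  = -(119/283)    [283 ≡ 3 mod 8 ⇒ (2/283) = -1]
  = (283/119)    [QR: both ≡ 3 mod 4, sign flips]
  = (45/119)    [283 ≡ 45 mod 119]
  = (119/45)    [QR: 45 ≡ 1 mod 4, sign kept]
  = (29/45)    [119 ≡ 29 mod 45]
  = (45/29)    [QR: 29 ≡ 1 mod 4, sign kept]
  = (16/29)    [45 ≡ 16 mod 29]
  = (1/29)    [29 ≡ 5 mod 8 ⇒ (2/29)^4 = +1]
  = 1    [(1/29) = 1]
Product: (1)·(1) = 1.

1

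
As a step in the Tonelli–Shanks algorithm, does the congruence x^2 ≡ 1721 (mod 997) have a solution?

no

Reduce the numerator: 1721 ≡ 724 (mod 997), so (1721/997) = (724/997).
Factor out 2: 724 = 2^2·181. Since 997 ≡ 5 (mod 8), (2/997) = -1, and (2/997)^2 = +1. Now have (181/997).
181 ≡ 1 (mod 4), so quadratic reciprocity gives (181/997) = (997/181). Reduce: 997 ≡ 92 (mod 181). Now have (92/181).
Factor out 2: 92 = 2^2·23. Since 181 ≡ 5 (mod 8), (2/181) = -1, and (2/181)^2 = +1. Now have (23/181).
181 ≡ 1 (mod 4), so quadratic reciprocity gives (23/181) = (181/23). Reduce: 181 ≡ 20 (mod 23). Now have (20/23).
Factor out 2: 20 = 2^2·5. Since 23 ≡ 7 (mod 8), (2/23) = +1, and (2/23)^2 = +1. Now have (5/23).
5 ≡ 1 (mod 4), so quadratic reciprocity gives (5/23) = (23/5). Reduce: 23 ≡ 3 (mod 5). Now have (3/5).
5 ≡ 1 (mod 4), so quadratic reciprocity gives (3/5) = (5/3). Reduce: 5 ≡ 2 (mod 3). Now have (2/3).
Factor out 2: 2 = 2. Since 3 ≡ 3 (mod 8), (2/3) = -1. Now have -(1/3).
(1/3) = 1. Collecting the sign factors: -1.
(1721/997) = -1, and 997 is prime, so 1721 is not a quadratic residue mod 997.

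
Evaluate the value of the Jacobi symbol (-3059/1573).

1

Reduce the numerator: -3059 ≡ 87 (mod 1573), so (-3059/1573) = (87/1573).
1573 ≡ 1 (mod 4), so quadratic reciprocity gives (87/1573) = (1573/87). Reduce: 1573 ≡ 7 (mod 87). Now have (7/87).
Both 7 ≡ 3 and 87 ≡ 3 (mod 4), so reciprocity gives (7/87) = -(87/7). Reduce: 87 ≡ 3 (mod 7). Now have -(3/7).
Both 3 ≡ 3 and 7 ≡ 3 (mod 4), so reciprocity gives (3/7) = -(7/3). Reduce: 7 ≡ 1 (mod 3). Now have (1/3).
(1/3) = 1. Collecting the sign factors: 1.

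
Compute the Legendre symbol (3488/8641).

-1

(3488/8641)
  = (109/8641)    [8641 ≡ 1 mod 8 ⇒ (2/8641)^5 = +1]
  = (8641/109)    [QR: 109 ≡ 1 mod 4, sign kept]
  = (30/109)    [8641 ≡ 30 mod 109]
  = -(15/109)    [109 ≡ 5 mod 8 ⇒ (2/109) = -1]
  = -(109/15)    [QR: 109 ≡ 1 mod 4, sign kept]
  = -(4/15)    [109 ≡ 4 mod 15]
  = -(1/15)    [15 ≡ 7 mod 8 ⇒ (2/15)^2 = +1]
  = -1    [(1/15) = 1]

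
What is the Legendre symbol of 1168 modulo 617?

(1168|617)
  = (551|617)    [1168 ≡ 551 mod 617]
  = (617|551)    [QR: 617 ≡ 1 mod 4, sign kept]
  = (66|551)    [617 ≡ 66 mod 551]
  = (33|551)    [551 ≡ 7 mod 8 ⇒ (2|551) = +1]
  = (551|33)    [QR: 33 ≡ 1 mod 4, sign kept]
  = (23|33)    [551 ≡ 23 mod 33]
  = (33|23)    [QR: 33 ≡ 1 mod 4, sign kept]
  = (10|23)    [33 ≡ 10 mod 23]
  = (5|23)    [23 ≡ 7 mod 8 ⇒ (2|23) = +1]
  = (23|5)    [QR: 5 ≡ 1 mod 4, sign kept]
  = (3|5)    [23 ≡ 3 mod 5]
  = (5|3)    [QR: 5 ≡ 1 mod 4, sign kept]
  = (2|3)    [5 ≡ 2 mod 3]
  = -(1|3)    [3 ≡ 3 mod 8 ⇒ (2|3) = -1]
  = -1    [(1|3) = 1]

-1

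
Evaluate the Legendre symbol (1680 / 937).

1

(1680 / 937)
  = (743 / 937)    [1680 ≡ 743 mod 937]
  = (937 / 743)    [QR: 937 ≡ 1 mod 4, sign kept]
  = (194 / 743)    [937 ≡ 194 mod 743]
  = (97 / 743)    [743 ≡ 7 mod 8 ⇒ (2 / 743) = +1]
  = (743 / 97)    [QR: 97 ≡ 1 mod 4, sign kept]
  = (64 / 97)    [743 ≡ 64 mod 97]
  = (1 / 97)    [97 ≡ 1 mod 8 ⇒ (2 / 97)^6 = +1]
  = 1    [(1 / 97) = 1]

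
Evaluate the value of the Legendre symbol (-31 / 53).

Pull out -1: (-31 / 53) = (-1 / 53)·(31 / 53). Since 53 ≡ 1 (mod 4), (-1 / 53) = +1. Now have (31 / 53).
53 ≡ 1 (mod 4), so quadratic reciprocity gives (31 / 53) = (53 / 31). Reduce: 53 ≡ 22 (mod 31). Now have (22 / 31).
Factor out 2: 22 = 2·11. Since 31 ≡ 7 (mod 8), (2 / 31) = +1. Now have (11 / 31).
Both 11 ≡ 3 and 31 ≡ 3 (mod 4), so reciprocity gives (11 / 31) = -(31 / 11). Reduce: 31 ≡ 9 (mod 11). Now have -(9 / 11).
9 ≡ 1 (mod 4), so quadratic reciprocity gives (9 / 11) = (11 / 9). Reduce: 11 ≡ 2 (mod 9). Now have -(2 / 9).
Factor out 2: 2 = 2. Since 9 ≡ 1 (mod 8), (2 / 9) = +1. Now have -(1 / 9).
(1 / 9) = 1. Collecting the sign factors: -1.

-1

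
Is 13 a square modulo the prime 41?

(13/41)
  = (41/13)    [QR: 13 ≡ 1 mod 4, sign kept]
  = (2/13)    [41 ≡ 2 mod 13]
  = -(1/13)    [13 ≡ 5 mod 8 ⇒ (2/13) = -1]
  = -1    [(1/13) = 1]
(13/41) = -1, and 41 is prime, so 13 is not a quadratic residue mod 41.

no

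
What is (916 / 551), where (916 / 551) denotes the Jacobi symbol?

-1

(916 / 551)
  = (365 / 551)    [916 ≡ 365 mod 551]
  = (551 / 365)    [QR: 365 ≡ 1 mod 4, sign kept]
  = (186 / 365)    [551 ≡ 186 mod 365]
  = -(93 / 365)    [365 ≡ 5 mod 8 ⇒ (2 / 365) = -1]
  = -(365 / 93)    [QR: 93 ≡ 1 mod 4, sign kept]
  = -(86 / 93)    [365 ≡ 86 mod 93]
  = (43 / 93)    [93 ≡ 5 mod 8 ⇒ (2 / 93) = -1]
  = (93 / 43)    [QR: 93 ≡ 1 mod 4, sign kept]
  = (7 / 43)    [93 ≡ 7 mod 43]
  = -(43 / 7)    [QR: both ≡ 3 mod 4, sign flips]
  = -(1 / 7)    [43 ≡ 1 mod 7]
  = -1    [(1 / 7) = 1]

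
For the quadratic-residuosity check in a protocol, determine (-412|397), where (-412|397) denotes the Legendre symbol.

-1

Pull out -1: (-412|397) = (-1|397)·(412|397). Since 397 ≡ 1 (mod 4), (-1|397) = +1. Now have (412|397).
Reduce the numerator: 412 ≡ 15 (mod 397), so (412|397) = (15|397).
397 ≡ 1 (mod 4), so quadratic reciprocity gives (15|397) = (397|15). Reduce: 397 ≡ 7 (mod 15). Now have (7|15).
Both 7 ≡ 3 and 15 ≡ 3 (mod 4), so reciprocity gives (7|15) = -(15|7). Reduce: 15 ≡ 1 (mod 7). Now have -(1|7).
(1|7) = 1. Collecting the sign factors: -1.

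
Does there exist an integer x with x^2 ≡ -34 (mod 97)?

no

(-34/97)
  = (34/97)    [97 ≡ 1 mod 4 ⇒ (-1/97) = +1]
  = (17/97)    [97 ≡ 1 mod 8 ⇒ (2/97) = +1]
  = (97/17)    [QR: 17 ≡ 1 mod 4, sign kept]
  = (12/17)    [97 ≡ 12 mod 17]
  = (3/17)    [17 ≡ 1 mod 8 ⇒ (2/17)^2 = +1]
  = (17/3)    [QR: 17 ≡ 1 mod 4, sign kept]
  = (2/3)    [17 ≡ 2 mod 3]
  = -(1/3)    [3 ≡ 3 mod 8 ⇒ (2/3) = -1]
  = -1    [(1/3) = 1]
(-34/97) = -1, and 97 is prime, so -34 is not a quadratic residue mod 97.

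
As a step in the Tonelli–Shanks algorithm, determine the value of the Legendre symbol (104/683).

(104/683)
  = -(13/683)    [683 ≡ 3 mod 8 ⇒ (2/683)^3 = -1]
  = -(683/13)    [QR: 13 ≡ 1 mod 4, sign kept]
  = -(7/13)    [683 ≡ 7 mod 13]
  = -(13/7)    [QR: 13 ≡ 1 mod 4, sign kept]
  = -(6/7)    [13 ≡ 6 mod 7]
  = -(3/7)    [7 ≡ 7 mod 8 ⇒ (2/7) = +1]
  = (7/3)    [QR: both ≡ 3 mod 4, sign flips]
  = (1/3)    [7 ≡ 1 mod 3]
  = 1    [(1/3) = 1]

1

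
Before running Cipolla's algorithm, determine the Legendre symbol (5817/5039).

-1

(5817/5039)
  = (778/5039)    [5817 ≡ 778 mod 5039]
  = (389/5039)    [5039 ≡ 7 mod 8 ⇒ (2/5039) = +1]
  = (5039/389)    [QR: 389 ≡ 1 mod 4, sign kept]
  = (371/389)    [5039 ≡ 371 mod 389]
  = (389/371)    [QR: 389 ≡ 1 mod 4, sign kept]
  = (18/371)    [389 ≡ 18 mod 371]
  = -(9/371)    [371 ≡ 3 mod 8 ⇒ (2/371) = -1]
  = -(371/9)    [QR: 9 ≡ 1 mod 4, sign kept]
  = -(2/9)    [371 ≡ 2 mod 9]
  = -(1/9)    [9 ≡ 1 mod 8 ⇒ (2/9) = +1]
  = -1    [(1/9) = 1]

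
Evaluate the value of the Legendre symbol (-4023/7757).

Reduce the numerator: -4023 ≡ 3734 (mod 7757), so (-4023/7757) = (3734/7757).
Factor out 2: 3734 = 2·1867. Since 7757 ≡ 5 (mod 8), (2/7757) = -1. Now have -(1867/7757).
7757 ≡ 1 (mod 4), so quadratic reciprocity gives (1867/7757) = (7757/1867). Reduce: 7757 ≡ 289 (mod 1867). Now have -(289/1867).
289 ≡ 1 (mod 4), so quadratic reciprocity gives (289/1867) = (1867/289). Reduce: 1867 ≡ 133 (mod 289). Now have -(133/289).
133 ≡ 1 (mod 4), so quadratic reciprocity gives (133/289) = (289/133). Reduce: 289 ≡ 23 (mod 133). Now have -(23/133).
133 ≡ 1 (mod 4), so quadratic reciprocity gives (23/133) = (133/23). Reduce: 133 ≡ 18 (mod 23). Now have -(18/23).
Factor out 2: 18 = 2·9. Since 23 ≡ 7 (mod 8), (2/23) = +1. Now have -(9/23).
9 ≡ 1 (mod 4), so quadratic reciprocity gives (9/23) = (23/9). Reduce: 23 ≡ 5 (mod 9). Now have -(5/9).
5 ≡ 1 (mod 4), so quadratic reciprocity gives (5/9) = (9/5). Reduce: 9 ≡ 4 (mod 5). Now have -(4/5).
Factor out 2: 4 = 2^2. Since 5 ≡ 5 (mod 8), (2/5) = -1, and (2/5)^2 = +1. Now have -(1/5).
(1/5) = 1. Collecting the sign factors: -1.

-1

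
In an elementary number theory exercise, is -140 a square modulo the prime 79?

yes

Pull out -1: (-140/79) = (-1/79)·(140/79). Since 79 ≡ 3 (mod 4), (-1/79) = -1. Now have -(140/79).
Reduce the numerator: 140 ≡ 61 (mod 79), so (140/79) = (61/79).
61 ≡ 1 (mod 4), so quadratic reciprocity gives (61/79) = (79/61). Reduce: 79 ≡ 18 (mod 61). Now have -(18/61).
Factor out 2: 18 = 2·9. Since 61 ≡ 5 (mod 8), (2/61) = -1. Now have (9/61).
9 ≡ 1 (mod 4), so quadratic reciprocity gives (9/61) = (61/9). Reduce: 61 ≡ 7 (mod 9). Now have (7/9).
9 ≡ 1 (mod 4), so quadratic reciprocity gives (7/9) = (9/7). Reduce: 9 ≡ 2 (mod 7). Now have (2/7).
Factor out 2: 2 = 2. Since 7 ≡ 7 (mod 8), (2/7) = +1. Now have (1/7).
(1/7) = 1. Collecting the sign factors: 1.
The Legendre symbol is 1, so x^2 ≡ -140 (mod 79) has solution.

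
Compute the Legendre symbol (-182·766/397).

By multiplicativity, (-182·766/397) = (-182/397)·(766/397).
First factor (-182/397):
(-182/397)
  = (215/397)    [-182 ≡ 215 mod 397]
  = (397/215)    [QR: 397 ≡ 1 mod 4, sign kept]
  = (182/215)    [397 ≡ 182 mod 215]
  = (91/215)    [215 ≡ 7 mod 8 ⇒ (2/215) = +1]
  = -(215/91)    [QR: both ≡ 3 mod 4, sign flips]
  = -(33/91)    [215 ≡ 33 mod 91]
  = -(91/33)    [QR: 33 ≡ 1 mod 4, sign kept]
  = -(25/33)    [91 ≡ 25 mod 33]
  = -(33/25)    [QR: 25 ≡ 1 mod 4, sign kept]
  = -(8/25)    [33 ≡ 8 mod 25]
  = -(1/25)    [25 ≡ 1 mod 8 ⇒ (2/25)^3 = +1]
  = -1    [(1/25) = 1]
Second factor (766/397):
(766/397)
  = (369/397)    [766 ≡ 369 mod 397]
  = (397/369)    [QR: 369 ≡ 1 mod 4, sign kept]
  = (28/369)    [397 ≡ 28 mod 369]
  = (7/369)    [369 ≡ 1 mod 8 ⇒ (2/369)^2 = +1]
  = (369/7)    [QR: 369 ≡ 1 mod 4, sign kept]
  = (5/7)    [369 ≡ 5 mod 7]
  = (7/5)    [QR: 5 ≡ 1 mod 4, sign kept]
  = (2/5)    [7 ≡ 2 mod 5]
  = -(1/5)    [5 ≡ 5 mod 8 ⇒ (2/5) = -1]
  = -1    [(1/5) = 1]
Product: (-1)·(-1) = 1.

1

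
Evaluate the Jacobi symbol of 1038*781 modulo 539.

0

By multiplicativity, (1038·781 / 539) = (1038 / 539)·(781 / 539).
First factor (1038 / 539):
(1038 / 539)
  = (499 / 539)    [1038 ≡ 499 mod 539]
  = -(539 / 499)    [QR: both ≡ 3 mod 4, sign flips]
  = -(40 / 499)    [539 ≡ 40 mod 499]
  = (5 / 499)    [499 ≡ 3 mod 8 ⇒ (2 / 499)^3 = -1]
  = (499 / 5)    [QR: 5 ≡ 1 mod 4, sign kept]
  = (4 / 5)    [499 ≡ 4 mod 5]
  = (1 / 5)    [5 ≡ 5 mod 8 ⇒ (2 / 5)^2 = +1]
  = 1    [(1 / 5) = 1]
Second factor (781 / 539):
(781 / 539)
  = (242 / 539)    [781 ≡ 242 mod 539]
  = -(121 / 539)    [539 ≡ 3 mod 8 ⇒ (2 / 539) = -1]
  = -(539 / 121)    [QR: 121 ≡ 1 mod 4, sign kept]
  = -(55 / 121)    [539 ≡ 55 mod 121]
  = -(121 / 55)    [QR: 121 ≡ 1 mod 4, sign kept]
  = -(11 / 55)    [121 ≡ 11 mod 55]
  = (55 / 11)    [QR: both ≡ 3 mod 4, sign flips]
  = (0 / 11)    [55 ≡ 0 mod 11]
  = 0    [numerator 0, gcd > 1]
Product: (1)·(0) = 0.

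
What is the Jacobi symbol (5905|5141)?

Reduce the numerator: 5905 ≡ 764 (mod 5141), so (5905|5141) = (764|5141).
Factor out 2: 764 = 2^2·191. Since 5141 ≡ 5 (mod 8), (2|5141) = -1, and (2|5141)^2 = +1. Now have (191|5141).
5141 ≡ 1 (mod 4), so quadratic reciprocity gives (191|5141) = (5141|191). Reduce: 5141 ≡ 175 (mod 191). Now have (175|191).
Both 175 ≡ 3 and 191 ≡ 3 (mod 4), so reciprocity gives (175|191) = -(191|175). Reduce: 191 ≡ 16 (mod 175). Now have -(16|175).
Factor out 2: 16 = 2^4. Since 175 ≡ 7 (mod 8), (2|175) = +1, and (2|175)^4 = +1. Now have -(1|175).
(1|175) = 1. Collecting the sign factors: -1.

-1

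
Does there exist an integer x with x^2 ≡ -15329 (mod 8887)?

(-15329|8887)
  = (2445|8887)    [-15329 ≡ 2445 mod 8887]
  = (8887|2445)    [QR: 2445 ≡ 1 mod 4, sign kept]
  = (1552|2445)    [8887 ≡ 1552 mod 2445]
  = (97|2445)    [2445 ≡ 5 mod 8 ⇒ (2|2445)^4 = +1]
  = (2445|97)    [QR: 97 ≡ 1 mod 4, sign kept]
  = (20|97)    [2445 ≡ 20 mod 97]
  = (5|97)    [97 ≡ 1 mod 8 ⇒ (2|97)^2 = +1]
  = (97|5)    [QR: 5 ≡ 1 mod 4, sign kept]
  = (2|5)    [97 ≡ 2 mod 5]
  = -(1|5)    [5 ≡ 5 mod 8 ⇒ (2|5) = -1]
  = -1    [(1|5) = 1]
(-15329|8887) = -1, and 8887 is prime, so -15329 is not a quadratic residue mod 8887.

no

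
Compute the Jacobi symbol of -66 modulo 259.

(-66/259)
  = (193/259)    [-66 ≡ 193 mod 259]
  = (259/193)    [QR: 193 ≡ 1 mod 4, sign kept]
  = (66/193)    [259 ≡ 66 mod 193]
  = (33/193)    [193 ≡ 1 mod 8 ⇒ (2/193) = +1]
  = (193/33)    [QR: 33 ≡ 1 mod 4, sign kept]
  = (28/33)    [193 ≡ 28 mod 33]
  = (7/33)    [33 ≡ 1 mod 8 ⇒ (2/33)^2 = +1]
  = (33/7)    [QR: 33 ≡ 1 mod 4, sign kept]
  = (5/7)    [33 ≡ 5 mod 7]
  = (7/5)    [QR: 5 ≡ 1 mod 4, sign kept]
  = (2/5)    [7 ≡ 2 mod 5]
  = -(1/5)    [5 ≡ 5 mod 8 ⇒ (2/5) = -1]
  = -1    [(1/5) = 1]

-1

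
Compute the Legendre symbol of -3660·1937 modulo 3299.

By multiplicativity, (-3660·1937 / 3299) = (-3660 / 3299)·(1937 / 3299).
First factor (-3660 / 3299):
(-3660 / 3299)
  = -(3660 / 3299)    [3299 ≡ 3 mod 4 ⇒ (-1 / 3299) = -1]
  = -(361 / 3299)    [3660 ≡ 361 mod 3299]
  = -(3299 / 361)    [QR: 361 ≡ 1 mod 4, sign kept]
  = -(50 / 361)    [3299 ≡ 50 mod 361]
  = -(25 / 361)    [361 ≡ 1 mod 8 ⇒ (2 / 361) = +1]
  = -(361 / 25)    [QR: 25 ≡ 1 mod 4, sign kept]
  = -(11 / 25)    [361 ≡ 11 mod 25]
  = -(25 / 11)    [QR: 25 ≡ 1 mod 4, sign kept]
  = -(3 / 11)    [25 ≡ 3 mod 11]
  = (11 / 3)    [QR: both ≡ 3 mod 4, sign flips]
  = (2 / 3)    [11 ≡ 2 mod 3]
  = -(1 / 3)    [3 ≡ 3 mod 8 ⇒ (2 / 3) = -1]
  = -1    [(1 / 3) = 1]
Second factor (1937 / 3299):
(1937 / 3299)
  = (3299 / 1937)    [QR: 1937 ≡ 1 mod 4, sign kept]
  = (1362 / 1937)    [3299 ≡ 1362 mod 1937]
  = (681 / 1937)    [1937 ≡ 1 mod 8 ⇒ (2 / 1937) = +1]
  = (1937 / 681)    [QR: 681 ≡ 1 mod 4, sign kept]
  = (575 / 681)    [1937 ≡ 575 mod 681]
  = (681 / 575)    [QR: 681 ≡ 1 mod 4, sign kept]
  = (106 / 575)    [681 ≡ 106 mod 575]
  = (53 / 575)    [575 ≡ 7 mod 8 ⇒ (2 / 575) = +1]
  = (575 / 53)    [QR: 53 ≡ 1 mod 4, sign kept]
  = (45 / 53)    [575 ≡ 45 mod 53]
  = (53 / 45)    [QR: 45 ≡ 1 mod 4, sign kept]
  = (8 / 45)    [53 ≡ 8 mod 45]
  = -(1 / 45)    [45 ≡ 5 mod 8 ⇒ (2 / 45)^3 = -1]
  = -1    [(1 / 45) = 1]
Product: (-1)·(-1) = 1.

1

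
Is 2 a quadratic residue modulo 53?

no

(2|53)
  = -(1|53)    [53 ≡ 5 mod 8 ⇒ (2|53) = -1]
  = -1    [(1|53) = 1]
(2|53) = -1, and 53 is prime, so 2 is not a quadratic residue mod 53.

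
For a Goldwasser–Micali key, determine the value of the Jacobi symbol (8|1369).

(8|1369)
  = (1|1369)    [1369 ≡ 1 mod 8 ⇒ (2|1369)^3 = +1]
  = 1    [(1|1369) = 1]

1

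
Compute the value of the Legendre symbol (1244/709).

Reduce the numerator: 1244 ≡ 535 (mod 709), so (1244/709) = (535/709).
709 ≡ 1 (mod 4), so quadratic reciprocity gives (535/709) = (709/535). Reduce: 709 ≡ 174 (mod 535). Now have (174/535).
Factor out 2: 174 = 2·87. Since 535 ≡ 7 (mod 8), (2/535) = +1. Now have (87/535).
Both 87 ≡ 3 and 535 ≡ 3 (mod 4), so reciprocity gives (87/535) = -(535/87). Reduce: 535 ≡ 13 (mod 87). Now have -(13/87).
13 ≡ 1 (mod 4), so quadratic reciprocity gives (13/87) = (87/13). Reduce: 87 ≡ 9 (mod 13). Now have -(9/13).
9 ≡ 1 (mod 4), so quadratic reciprocity gives (9/13) = (13/9). Reduce: 13 ≡ 4 (mod 9). Now have -(4/9).
Factor out 2: 4 = 2^2. Since 9 ≡ 1 (mod 8), (2/9) = +1, and (2/9)^2 = +1. Now have -(1/9).
(1/9) = 1. Collecting the sign factors: -1.

-1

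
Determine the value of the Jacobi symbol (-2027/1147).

-1

(-2027/1147)
  = -(2027/1147)    [1147 ≡ 3 mod 4 ⇒ (-1/1147) = -1]
  = -(880/1147)    [2027 ≡ 880 mod 1147]
  = -(55/1147)    [1147 ≡ 3 mod 8 ⇒ (2/1147)^4 = +1]
  = (1147/55)    [QR: both ≡ 3 mod 4, sign flips]
  = (47/55)    [1147 ≡ 47 mod 55]
  = -(55/47)    [QR: both ≡ 3 mod 4, sign flips]
  = -(8/47)    [55 ≡ 8 mod 47]
  = -(1/47)    [47 ≡ 7 mod 8 ⇒ (2/47)^3 = +1]
  = -1    [(1/47) = 1]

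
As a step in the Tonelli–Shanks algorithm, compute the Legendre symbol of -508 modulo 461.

(-508 / 461)
  = (414 / 461)    [-508 ≡ 414 mod 461]
  = -(207 / 461)    [461 ≡ 5 mod 8 ⇒ (2 / 461) = -1]
  = -(461 / 207)    [QR: 461 ≡ 1 mod 4, sign kept]
  = -(47 / 207)    [461 ≡ 47 mod 207]
  = (207 / 47)    [QR: both ≡ 3 mod 4, sign flips]
  = (19 / 47)    [207 ≡ 19 mod 47]
  = -(47 / 19)    [QR: both ≡ 3 mod 4, sign flips]
  = -(9 / 19)    [47 ≡ 9 mod 19]
  = -(19 / 9)    [QR: 9 ≡ 1 mod 4, sign kept]
  = -(1 / 9)    [19 ≡ 1 mod 9]
  = -1    [(1 / 9) = 1]

-1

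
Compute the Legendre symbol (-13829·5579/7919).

-1

By multiplicativity, (-13829·5579/7919) = (-13829/7919)·(5579/7919).
First factor (-13829/7919):
Reduce the numerator: -13829 ≡ 2009 (mod 7919), so (-13829/7919) = (2009/7919).
2009 ≡ 1 (mod 4), so quadratic reciprocity gives (2009/7919) = (7919/2009). Reduce: 7919 ≡ 1892 (mod 2009). Now have (1892/2009).
Factor out 2: 1892 = 2^2·473. Since 2009 ≡ 1 (mod 8), (2/2009) = +1, and (2/2009)^2 = +1. Now have (473/2009).
473 ≡ 1 (mod 4), so quadratic reciprocity gives (473/2009) = (2009/473). Reduce: 2009 ≡ 117 (mod 473). Now have (117/473).
117 ≡ 1 (mod 4), so quadratic reciprocity gives (117/473) = (473/117). Reduce: 473 ≡ 5 (mod 117). Now have (5/117).
5 ≡ 1 (mod 4), so quadratic reciprocity gives (5/117) = (117/5). Reduce: 117 ≡ 2 (mod 5). Now have (2/5).
Factor out 2: 2 = 2. Since 5 ≡ 5 (mod 8), (2/5) = -1. Now have -(1/5).
(1/5) = 1. Collecting the sign factors: -1.
Second factor (5579/7919):
Both 5579 ≡ 3 and 7919 ≡ 3 (mod 4), so reciprocity gives (5579/7919) = -(7919/5579). Reduce: 7919 ≡ 2340 (mod 5579). Now have -(2340/5579).
Factor out 2: 2340 = 2^2·585. Since 5579 ≡ 3 (mod 8), (2/5579) = -1, and (2/5579)^2 = +1. Now have -(585/5579).
585 ≡ 1 (mod 4), so quadratic reciprocity gives (585/5579) = (5579/585). Reduce: 5579 ≡ 314 (mod 585). Now have -(314/585).
Factor out 2: 314 = 2·157. Since 585 ≡ 1 (mod 8), (2/585) = +1. Now have -(157/585).
157 ≡ 1 (mod 4), so quadratic reciprocity gives (157/585) = (585/157). Reduce: 585 ≡ 114 (mod 157). Now have -(114/157).
Factor out 2: 114 = 2·57. Since 157 ≡ 5 (mod 8), (2/157) = -1. Now have (57/157).
57 ≡ 1 (mod 4), so quadratic reciprocity gives (57/157) = (157/57). Reduce: 157 ≡ 43 (mod 57). Now have (43/57).
57 ≡ 1 (mod 4), so quadratic reciprocity gives (43/57) = (57/43). Reduce: 57 ≡ 14 (mod 43). Now have (14/43).
Factor out 2: 14 = 2·7. Since 43 ≡ 3 (mod 8), (2/43) = -1. Now have -(7/43).
Both 7 ≡ 3 and 43 ≡ 3 (mod 4), so reciprocity gives (7/43) = -(43/7). Reduce: 43 ≡ 1 (mod 7). Now have (1/7).
(1/7) = 1. Collecting the sign factors: 1.
Product: (-1)·(1) = -1.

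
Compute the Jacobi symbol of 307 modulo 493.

-1

493 ≡ 1 (mod 4), so quadratic reciprocity gives (307|493) = (493|307). Reduce: 493 ≡ 186 (mod 307). Now have (186|307).
Factor out 2: 186 = 2·93. Since 307 ≡ 3 (mod 8), (2|307) = -1. Now have -(93|307).
93 ≡ 1 (mod 4), so quadratic reciprocity gives (93|307) = (307|93). Reduce: 307 ≡ 28 (mod 93). Now have -(28|93).
Factor out 2: 28 = 2^2·7. Since 93 ≡ 5 (mod 8), (2|93) = -1, and (2|93)^2 = +1. Now have -(7|93).
93 ≡ 1 (mod 4), so quadratic reciprocity gives (7|93) = (93|7). Reduce: 93 ≡ 2 (mod 7). Now have -(2|7).
Factor out 2: 2 = 2. Since 7 ≡ 7 (mod 8), (2|7) = +1. Now have -(1|7).
(1|7) = 1. Collecting the sign factors: -1.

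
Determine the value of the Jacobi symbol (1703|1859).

0

(1703|1859)
  = -(1859|1703)    [QR: both ≡ 3 mod 4, sign flips]
  = -(156|1703)    [1859 ≡ 156 mod 1703]
  = -(39|1703)    [1703 ≡ 7 mod 8 ⇒ (2|1703)^2 = +1]
  = (1703|39)    [QR: both ≡ 3 mod 4, sign flips]
  = (26|39)    [1703 ≡ 26 mod 39]
  = (13|39)    [39 ≡ 7 mod 8 ⇒ (2|39) = +1]
  = (39|13)    [QR: 13 ≡ 1 mod 4, sign kept]
  = (0|13)    [39 ≡ 0 mod 13]
  = 0    [numerator 0, gcd > 1]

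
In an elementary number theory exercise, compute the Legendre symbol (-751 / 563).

Reduce the numerator: -751 ≡ 375 (mod 563), so (-751 / 563) = (375 / 563).
Both 375 ≡ 3 and 563 ≡ 3 (mod 4), so reciprocity gives (375 / 563) = -(563 / 375). Reduce: 563 ≡ 188 (mod 375). Now have -(188 / 375).
Factor out 2: 188 = 2^2·47. Since 375 ≡ 7 (mod 8), (2 / 375) = +1, and (2 / 375)^2 = +1. Now have -(47 / 375).
Both 47 ≡ 3 and 375 ≡ 3 (mod 4), so reciprocity gives (47 / 375) = -(375 / 47). Reduce: 375 ≡ 46 (mod 47). Now have (46 / 47).
Factor out 2: 46 = 2·23. Since 47 ≡ 7 (mod 8), (2 / 47) = +1. Now have (23 / 47).
Both 23 ≡ 3 and 47 ≡ 3 (mod 4), so reciprocity gives (23 / 47) = -(47 / 23). Reduce: 47 ≡ 1 (mod 23). Now have -(1 / 23).
(1 / 23) = 1. Collecting the sign factors: -1.

-1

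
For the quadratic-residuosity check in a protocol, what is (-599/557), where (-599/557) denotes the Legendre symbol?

1

Reduce the numerator: -599 ≡ 515 (mod 557), so (-599/557) = (515/557).
557 ≡ 1 (mod 4), so quadratic reciprocity gives (515/557) = (557/515). Reduce: 557 ≡ 42 (mod 515). Now have (42/515).
Factor out 2: 42 = 2·21. Since 515 ≡ 3 (mod 8), (2/515) = -1. Now have -(21/515).
21 ≡ 1 (mod 4), so quadratic reciprocity gives (21/515) = (515/21). Reduce: 515 ≡ 11 (mod 21). Now have -(11/21).
21 ≡ 1 (mod 4), so quadratic reciprocity gives (11/21) = (21/11). Reduce: 21 ≡ 10 (mod 11). Now have -(10/11).
Factor out 2: 10 = 2·5. Since 11 ≡ 3 (mod 8), (2/11) = -1. Now have (5/11).
5 ≡ 1 (mod 4), so quadratic reciprocity gives (5/11) = (11/5). Reduce: 11 ≡ 1 (mod 5). Now have (1/5).
(1/5) = 1. Collecting the sign factors: 1.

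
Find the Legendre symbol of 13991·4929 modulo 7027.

By multiplicativity, (13991·4929 / 7027) = (13991 / 7027)·(4929 / 7027).
First factor (13991 / 7027):
(13991 / 7027)
  = (6964 / 7027)    [13991 ≡ 6964 mod 7027]
  = (1741 / 7027)    [7027 ≡ 3 mod 8 ⇒ (2 / 7027)^2 = +1]
  = (7027 / 1741)    [QR: 1741 ≡ 1 mod 4, sign kept]
  = (63 / 1741)    [7027 ≡ 63 mod 1741]
  = (1741 / 63)    [QR: 1741 ≡ 1 mod 4, sign kept]
  = (40 / 63)    [1741 ≡ 40 mod 63]
  = (5 / 63)    [63 ≡ 7 mod 8 ⇒ (2 / 63)^3 = +1]
  = (63 / 5)    [QR: 5 ≡ 1 mod 4, sign kept]
  = (3 / 5)    [63 ≡ 3 mod 5]
  = (5 / 3)    [QR: 5 ≡ 1 mod 4, sign kept]
  = (2 / 3)    [5 ≡ 2 mod 3]
  = -(1 / 3)    [3 ≡ 3 mod 8 ⇒ (2 / 3) = -1]
  = -1    [(1 / 3) = 1]
Second factor (4929 / 7027):
(4929 / 7027)
  = (7027 / 4929)    [QR: 4929 ≡ 1 mod 4, sign kept]
  = (2098 / 4929)    [7027 ≡ 2098 mod 4929]
  = (1049 / 4929)    [4929 ≡ 1 mod 8 ⇒ (2 / 4929) = +1]
  = (4929 / 1049)    [QR: 1049 ≡ 1 mod 4, sign kept]
  = (733 / 1049)    [4929 ≡ 733 mod 1049]
  = (1049 / 733)    [QR: 733 ≡ 1 mod 4, sign kept]
  = (316 / 733)    [1049 ≡ 316 mod 733]
  = (79 / 733)    [733 ≡ 5 mod 8 ⇒ (2 / 733)^2 = +1]
  = (733 / 79)    [QR: 733 ≡ 1 mod 4, sign kept]
  = (22 / 79)    [733 ≡ 22 mod 79]
  = (11 / 79)    [79 ≡ 7 mod 8 ⇒ (2 / 79) = +1]
  = -(79 / 11)    [QR: both ≡ 3 mod 4, sign flips]
  = -(2 / 11)    [79 ≡ 2 mod 11]
  = (1 / 11)    [11 ≡ 3 mod 8 ⇒ (2 / 11) = -1]
  = 1    [(1 / 11) = 1]
Product: (-1)·(1) = -1.

-1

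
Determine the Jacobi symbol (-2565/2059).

(-2565/2059)
  = (1553/2059)    [-2565 ≡ 1553 mod 2059]
  = (2059/1553)    [QR: 1553 ≡ 1 mod 4, sign kept]
  = (506/1553)    [2059 ≡ 506 mod 1553]
  = (253/1553)    [1553 ≡ 1 mod 8 ⇒ (2/1553) = +1]
  = (1553/253)    [QR: 253 ≡ 1 mod 4, sign kept]
  = (35/253)    [1553 ≡ 35 mod 253]
  = (253/35)    [QR: 253 ≡ 1 mod 4, sign kept]
  = (8/35)    [253 ≡ 8 mod 35]
  = -(1/35)    [35 ≡ 3 mod 8 ⇒ (2/35)^3 = -1]
  = -1    [(1/35) = 1]

-1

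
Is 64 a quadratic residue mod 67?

yes

(64/67)
  = (1/67)    [67 ≡ 3 mod 8 ⇒ (2/67)^6 = +1]
  = 1    [(1/67) = 1]
(64/67) = 1, and 67 is prime, so 64 is a quadratic residue mod 67.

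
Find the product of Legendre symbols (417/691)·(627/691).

1

By multiplicativity, (417·627/691) = (417/691)·(627/691).
First factor (417/691):
417 ≡ 1 (mod 4), so quadratic reciprocity gives (417/691) = (691/417). Reduce: 691 ≡ 274 (mod 417). Now have (274/417).
Factor out 2: 274 = 2·137. Since 417 ≡ 1 (mod 8), (2/417) = +1. Now have (137/417).
137 ≡ 1 (mod 4), so quadratic reciprocity gives (137/417) = (417/137). Reduce: 417 ≡ 6 (mod 137). Now have (6/137).
Factor out 2: 6 = 2·3. Since 137 ≡ 1 (mod 8), (2/137) = +1. Now have (3/137).
137 ≡ 1 (mod 4), so quadratic reciprocity gives (3/137) = (137/3). Reduce: 137 ≡ 2 (mod 3). Now have (2/3).
Factor out 2: 2 = 2. Since 3 ≡ 3 (mod 8), (2/3) = -1. Now have -(1/3).
(1/3) = 1. Collecting the sign factors: -1.
Second factor (627/691):
Both 627 ≡ 3 and 691 ≡ 3 (mod 4), so reciprocity gives (627/691) = -(691/627). Reduce: 691 ≡ 64 (mod 627). Now have -(64/627).
Factor out 2: 64 = 2^6. Since 627 ≡ 3 (mod 8), (2/627) = -1, and (2/627)^6 = +1. Now have -(1/627).
(1/627) = 1. Collecting the sign factors: -1.
Product: (-1)·(-1) = 1.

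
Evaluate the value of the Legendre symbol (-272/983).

(-272/983)
  = -(272/983)    [983 ≡ 3 mod 4 ⇒ (-1/983) = -1]
  = -(17/983)    [983 ≡ 7 mod 8 ⇒ (2/983)^4 = +1]
  = -(983/17)    [QR: 17 ≡ 1 mod 4, sign kept]
  = -(14/17)    [983 ≡ 14 mod 17]
  = -(7/17)    [17 ≡ 1 mod 8 ⇒ (2/17) = +1]
  = -(17/7)    [QR: 17 ≡ 1 mod 4, sign kept]
  = -(3/7)    [17 ≡ 3 mod 7]
  = (7/3)    [QR: both ≡ 3 mod 4, sign flips]
  = (1/3)    [7 ≡ 1 mod 3]
  = 1    [(1/3) = 1]

1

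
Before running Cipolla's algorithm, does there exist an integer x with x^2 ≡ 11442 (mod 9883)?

Reduce the numerator: 11442 ≡ 1559 (mod 9883), so (11442/9883) = (1559/9883).
Both 1559 ≡ 3 and 9883 ≡ 3 (mod 4), so reciprocity gives (1559/9883) = -(9883/1559). Reduce: 9883 ≡ 529 (mod 1559). Now have -(529/1559).
529 ≡ 1 (mod 4), so quadratic reciprocity gives (529/1559) = (1559/529). Reduce: 1559 ≡ 501 (mod 529). Now have -(501/529).
501 ≡ 1 (mod 4), so quadratic reciprocity gives (501/529) = (529/501). Reduce: 529 ≡ 28 (mod 501). Now have -(28/501).
Factor out 2: 28 = 2^2·7. Since 501 ≡ 5 (mod 8), (2/501) = -1, and (2/501)^2 = +1. Now have -(7/501).
501 ≡ 1 (mod 4), so quadratic reciprocity gives (7/501) = (501/7). Reduce: 501 ≡ 4 (mod 7). Now have -(4/7).
Factor out 2: 4 = 2^2. Since 7 ≡ 7 (mod 8), (2/7) = +1, and (2/7)^2 = +1. Now have -(1/7).
(1/7) = 1. Collecting the sign factors: -1.
The Legendre symbol is -1, so x^2 ≡ 11442 (mod 9883) has no solution.

no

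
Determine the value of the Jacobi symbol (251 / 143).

Reduce the numerator: 251 ≡ 108 (mod 143), so (251 / 143) = (108 / 143).
Factor out 2: 108 = 2^2·27. Since 143 ≡ 7 (mod 8), (2 / 143) = +1, and (2 / 143)^2 = +1. Now have (27 / 143).
Both 27 ≡ 3 and 143 ≡ 3 (mod 4), so reciprocity gives (27 / 143) = -(143 / 27). Reduce: 143 ≡ 8 (mod 27). Now have -(8 / 27).
Factor out 2: 8 = 2^3. Since 27 ≡ 3 (mod 8), (2 / 27) = -1, and (2 / 27)^3 = -1. Now have (1 / 27).
(1 / 27) = 1. Collecting the sign factors: 1.

1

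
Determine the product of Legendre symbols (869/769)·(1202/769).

By multiplicativity, (869·1202/769) = (869/769)·(1202/769).
First factor (869/769):
(869/769)
  = (100/769)    [869 ≡ 100 mod 769]
  = (25/769)    [769 ≡ 1 mod 8 ⇒ (2/769)^2 = +1]
  = (769/25)    [QR: 25 ≡ 1 mod 4, sign kept]
  = (19/25)    [769 ≡ 19 mod 25]
  = (25/19)    [QR: 25 ≡ 1 mod 4, sign kept]
  = (6/19)    [25 ≡ 6 mod 19]
  = -(3/19)    [19 ≡ 3 mod 8 ⇒ (2/19) = -1]
  = (19/3)    [QR: both ≡ 3 mod 4, sign flips]
  = (1/3)    [19 ≡ 1 mod 3]
  = 1    [(1/3) = 1]
Second factor (1202/769):
(1202/769)
  = (433/769)    [1202 ≡ 433 mod 769]
  = (769/433)    [QR: 433 ≡ 1 mod 4, sign kept]
  = (336/433)    [769 ≡ 336 mod 433]
  = (21/433)    [433 ≡ 1 mod 8 ⇒ (2/433)^4 = +1]
  = (433/21)    [QR: 21 ≡ 1 mod 4, sign kept]
  = (13/21)    [433 ≡ 13 mod 21]
  = (21/13)    [QR: 13 ≡ 1 mod 4, sign kept]
  = (8/13)    [21 ≡ 8 mod 13]
  = -(1/13)    [13 ≡ 5 mod 8 ⇒ (2/13)^3 = -1]
  = -1    [(1/13) = 1]
Product: (1)·(-1) = -1.

-1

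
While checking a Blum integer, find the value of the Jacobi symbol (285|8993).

(285|8993)
  = (8993|285)    [QR: 285 ≡ 1 mod 4, sign kept]
  = (158|285)    [8993 ≡ 158 mod 285]
  = -(79|285)    [285 ≡ 5 mod 8 ⇒ (2|285) = -1]
  = -(285|79)    [QR: 285 ≡ 1 mod 4, sign kept]
  = -(48|79)    [285 ≡ 48 mod 79]
  = -(3|79)    [79 ≡ 7 mod 8 ⇒ (2|79)^4 = +1]
  = (79|3)    [QR: both ≡ 3 mod 4, sign flips]
  = (1|3)    [79 ≡ 1 mod 3]
  = 1    [(1|3) = 1]

1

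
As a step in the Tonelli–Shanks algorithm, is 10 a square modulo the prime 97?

no

Factor out 2: 10 = 2·5. Since 97 ≡ 1 (mod 8), (2/97) = +1. Now have (5/97).
5 ≡ 1 (mod 4), so quadratic reciprocity gives (5/97) = (97/5). Reduce: 97 ≡ 2 (mod 5). Now have (2/5).
Factor out 2: 2 = 2. Since 5 ≡ 5 (mod 8), (2/5) = -1. Now have -(1/5).
(1/5) = 1. Collecting the sign factors: -1.
(10/97) = -1, and 97 is prime, so 10 is not a quadratic residue mod 97.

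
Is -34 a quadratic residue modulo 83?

yes

(-34|83)
  = -(34|83)    [83 ≡ 3 mod 4 ⇒ (-1|83) = -1]
  = (17|83)    [83 ≡ 3 mod 8 ⇒ (2|83) = -1]
  = (83|17)    [QR: 17 ≡ 1 mod 4, sign kept]
  = (15|17)    [83 ≡ 15 mod 17]
  = (17|15)    [QR: 17 ≡ 1 mod 4, sign kept]
  = (2|15)    [17 ≡ 2 mod 15]
  = (1|15)    [15 ≡ 7 mod 8 ⇒ (2|15) = +1]
  = 1    [(1|15) = 1]
(-34|83) = 1, and 83 is prime, so -34 is a quadratic residue mod 83.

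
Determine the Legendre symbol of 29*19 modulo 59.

By multiplicativity, (29·19/59) = (29/59)·(19/59).
First factor (29/59):
(29/59)
  = (59/29)    [QR: 29 ≡ 1 mod 4, sign kept]
  = (1/29)    [59 ≡ 1 mod 29]
  = 1    [(1/29) = 1]
Second factor (19/59):
(19/59)
  = -(59/19)    [QR: both ≡ 3 mod 4, sign flips]
  = -(2/19)    [59 ≡ 2 mod 19]
  = (1/19)    [19 ≡ 3 mod 8 ⇒ (2/19) = -1]
  = 1    [(1/19) = 1]
Product: (1)·(1) = 1.

1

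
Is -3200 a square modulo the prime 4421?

no

Pull out -1: (-3200|4421) = (-1|4421)·(3200|4421). Since 4421 ≡ 1 (mod 4), (-1|4421) = +1. Now have (3200|4421).
Factor out 2: 3200 = 2^7·25. Since 4421 ≡ 5 (mod 8), (2|4421) = -1, and (2|4421)^7 = -1. Now have -(25|4421).
25 ≡ 1 (mod 4), so quadratic reciprocity gives (25|4421) = (4421|25). Reduce: 4421 ≡ 21 (mod 25). Now have -(21|25).
21 ≡ 1 (mod 4), so quadratic reciprocity gives (21|25) = (25|21). Reduce: 25 ≡ 4 (mod 21). Now have -(4|21).
Factor out 2: 4 = 2^2. Since 21 ≡ 5 (mod 8), (2|21) = -1, and (2|21)^2 = +1. Now have -(1|21).
(1|21) = 1. Collecting the sign factors: -1.
(-3200|4421) = -1, and 4421 is prime, so -3200 is not a quadratic residue mod 4421.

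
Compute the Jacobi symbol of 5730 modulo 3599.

(5730 / 3599)
  = (2131 / 3599)    [5730 ≡ 2131 mod 3599]
  = -(3599 / 2131)    [QR: both ≡ 3 mod 4, sign flips]
  = -(1468 / 2131)    [3599 ≡ 1468 mod 2131]
  = -(367 / 2131)    [2131 ≡ 3 mod 8 ⇒ (2 / 2131)^2 = +1]
  = (2131 / 367)    [QR: both ≡ 3 mod 4, sign flips]
  = (296 / 367)    [2131 ≡ 296 mod 367]
  = (37 / 367)    [367 ≡ 7 mod 8 ⇒ (2 / 367)^3 = +1]
  = (367 / 37)    [QR: 37 ≡ 1 mod 4, sign kept]
  = (34 / 37)    [367 ≡ 34 mod 37]
  = -(17 / 37)    [37 ≡ 5 mod 8 ⇒ (2 / 37) = -1]
  = -(37 / 17)    [QR: 17 ≡ 1 mod 4, sign kept]
  = -(3 / 17)    [37 ≡ 3 mod 17]
  = -(17 / 3)    [QR: 17 ≡ 1 mod 4, sign kept]
  = -(2 / 3)    [17 ≡ 2 mod 3]
  = (1 / 3)    [3 ≡ 3 mod 8 ⇒ (2 / 3) = -1]
  = 1    [(1 / 3) = 1]

1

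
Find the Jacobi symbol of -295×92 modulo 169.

1

By multiplicativity, (-295·92/169) = (-295/169)·(92/169).
First factor (-295/169):
Pull out -1: (-295/169) = (-1/169)·(295/169). Since 169 ≡ 1 (mod 4), (-1/169) = +1. Now have (295/169).
Reduce the numerator: 295 ≡ 126 (mod 169), so (295/169) = (126/169).
Factor out 2: 126 = 2·63. Since 169 ≡ 1 (mod 8), (2/169) = +1. Now have (63/169).
169 ≡ 1 (mod 4), so quadratic reciprocity gives (63/169) = (169/63). Reduce: 169 ≡ 43 (mod 63). Now have (43/63).
Both 43 ≡ 3 and 63 ≡ 3 (mod 4), so reciprocity gives (43/63) = -(63/43). Reduce: 63 ≡ 20 (mod 43). Now have -(20/43).
Factor out 2: 20 = 2^2·5. Since 43 ≡ 3 (mod 8), (2/43) = -1, and (2/43)^2 = +1. Now have -(5/43).
5 ≡ 1 (mod 4), so quadratic reciprocity gives (5/43) = (43/5). Reduce: 43 ≡ 3 (mod 5). Now have -(3/5).
5 ≡ 1 (mod 4), so quadratic reciprocity gives (3/5) = (5/3). Reduce: 5 ≡ 2 (mod 3). Now have -(2/3).
Factor out 2: 2 = 2. Since 3 ≡ 3 (mod 8), (2/3) = -1. Now have (1/3).
(1/3) = 1. Collecting the sign factors: 1.
Second factor (92/169):
Factor out 2: 92 = 2^2·23. Since 169 ≡ 1 (mod 8), (2/169) = +1, and (2/169)^2 = +1. Now have (23/169).
169 ≡ 1 (mod 4), so quadratic reciprocity gives (23/169) = (169/23). Reduce: 169 ≡ 8 (mod 23). Now have (8/23).
Factor out 2: 8 = 2^3. Since 23 ≡ 7 (mod 8), (2/23) = +1, and (2/23)^3 = +1. Now have (1/23).
(1/23) = 1. Collecting the sign factors: 1.
Product: (1)·(1) = 1.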